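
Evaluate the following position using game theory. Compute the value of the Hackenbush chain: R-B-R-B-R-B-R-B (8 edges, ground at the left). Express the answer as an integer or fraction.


Edges (from ground): R-B-R-B-R-B-R-B
By Berlekamp's sign-expansion rule, a Blue-Red Hackenbush stalk has the value of the surreal number whose sign sequence is the edge sequence with B -> + and R -> -.
Sign sequence: -+-+-+-+
Trace the sign expansion in the surreal number tree, starting from 0:
Edge 1: R (sign -) -> bounds (-inf, 0), value = -1
Edge 2: B (sign +) -> bounds (-1, 0), value = -1/2
Edge 3: R (sign -) -> bounds (-1, -1/2), value = -3/4
Edge 4: B (sign +) -> bounds (-3/4, -1/2), value = -5/8
Edge 5: R (sign -) -> bounds (-3/4, -5/8), value = -11/16
Edge 6: B (sign +) -> bounds (-11/16, -5/8), value = -21/32
Edge 7: R (sign -) -> bounds (-11/16, -21/32), value = -43/64
Edge 8: B (sign +) -> bounds (-43/64, -21/32), value = -85/128
Game value = -85/128

-85/128


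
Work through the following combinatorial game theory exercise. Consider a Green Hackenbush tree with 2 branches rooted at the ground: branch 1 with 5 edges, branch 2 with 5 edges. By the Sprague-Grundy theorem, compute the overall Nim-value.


The tree has 2 branches from the ground vertex.
In Green Hackenbush, the Nim-value of a simple path of length k is k.
Branch 1: length 5, Nim-value = 5
Branch 2: length 5, Nim-value = 5
Total Nim-value = XOR of all branch values:
0 XOR 5 = 5
5 XOR 5 = 0
Nim-value of the tree = 0

0


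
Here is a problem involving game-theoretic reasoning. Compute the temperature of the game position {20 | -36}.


The game is {20 | -36}, a switch {a | b} with numbers a > b.
Cooling {a | b} by t gives {a - t | b + t}, which stops being hot when a - t = b + t, i.e. at t = (a - b)/2. So the temperature of a switch is (a - b)/2.
Temperature = (Left option - Right option) / 2
= (20 - (-36)) / 2
= 56 / 2
= 28

28


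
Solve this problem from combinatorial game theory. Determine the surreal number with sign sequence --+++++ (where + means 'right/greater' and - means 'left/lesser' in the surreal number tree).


Sign expansion: --+++++
Rule: track bounds (lo, hi), initially (-inf, +inf). On '+', the current value becomes lo and we move to the simplest number in (value, hi): value + 1 if hi = +inf, otherwise the midpoint (value + hi)/2. On '-', the current value becomes hi and we move to value - 1 if lo = -inf, otherwise the midpoint (lo + value)/2.
Start at 0.
Step 1: sign = -, move left. Bounds: (-inf, 0). Value = -1
Step 2: sign = -, move left. Bounds: (-inf, -1). Value = -2
Step 3: sign = +, move right. Bounds: (-2, -1). Value = -3/2
Step 4: sign = +, move right. Bounds: (-3/2, -1). Value = -5/4
Step 5: sign = +, move right. Bounds: (-5/4, -1). Value = -9/8
Step 6: sign = +, move right. Bounds: (-9/8, -1). Value = -17/16
Step 7: sign = +, move right. Bounds: (-17/16, -1). Value = -33/32
The surreal number with sign expansion --+++++ is -33/32.

-33/32


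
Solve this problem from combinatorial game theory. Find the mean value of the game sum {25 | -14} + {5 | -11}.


G1 = {25 | -14}, G2 = {5 | -11}
Each is a switch {a | b} with numbers a > b; its mean value is (a + b)/2, and mean value is additive over game sums: m(G1 + G2) = m(G1) + m(G2).
Mean of G1 = (25 + (-14))/2 = 11/2 = 11/2
Mean of G2 = (5 + (-11))/2 = -6/2 = -3
Mean of G1 + G2 = 11/2 + -3 = 5/2

5/2


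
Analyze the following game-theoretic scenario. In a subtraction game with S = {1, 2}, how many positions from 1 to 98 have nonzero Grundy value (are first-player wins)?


Subtraction set S = {1, 2}, so G(n) = n mod 3.
G(n) = 0 when n is a multiple of 3.
Multiples of 3 in [1, 98]: 32
N-positions (nonzero Grundy) = 98 - 32 = 66

66


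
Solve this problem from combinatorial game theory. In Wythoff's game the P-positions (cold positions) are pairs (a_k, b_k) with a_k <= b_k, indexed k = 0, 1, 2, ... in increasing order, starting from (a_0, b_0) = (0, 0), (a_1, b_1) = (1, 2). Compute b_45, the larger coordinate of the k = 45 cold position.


By Wythoff's theorem, a_k = floor(k * phi) and b_k = floor(k * phi^2) = a_k + k, where phi = (1 + sqrt(5))/2 is the golden ratio.
phi = (1 + sqrt(5))/2 = 1.618034
phi^2 = phi + 1 = 2.618034
k = 45
k * phi^2 = 45 * 2.618034 = 117.811529
b_45 = floor(k * phi^2) = 117 (check: a_45 + k = 72 + 45 = 117)

117


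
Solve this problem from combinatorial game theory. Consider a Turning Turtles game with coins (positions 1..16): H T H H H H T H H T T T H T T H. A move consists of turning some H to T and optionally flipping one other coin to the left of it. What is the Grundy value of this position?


Coins: H T H H H H T H H T T T H T T H
Key fact: a single head at position k behaves exactly like a Nim heap of size k (turning it to T and optionally flipping a coin at j < k corresponds to moving the heap from k to j, or to 0), and heads combine as a disjunctive sum (two heads at the same place would cancel, matching j XOR j = 0). So the Nim-value is the XOR of the 1-indexed positions of the heads.
Face-up positions (1-indexed): [1, 3, 4, 5, 6, 8, 9, 13, 16]
XOR 0 with 1: 0 XOR 1 = 1
XOR 1 with 3: 1 XOR 3 = 2
XOR 2 with 4: 2 XOR 4 = 6
XOR 6 with 5: 6 XOR 5 = 3
XOR 3 with 6: 3 XOR 6 = 5
XOR 5 with 8: 5 XOR 8 = 13
XOR 13 with 9: 13 XOR 9 = 4
XOR 4 with 13: 4 XOR 13 = 9
XOR 9 with 16: 9 XOR 16 = 25
Nim-value = 25

25


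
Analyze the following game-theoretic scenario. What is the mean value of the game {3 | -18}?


Game = {3 | -18}, a switch {a | b} with numbers a > b.
Its thermograph has left wall a - t and right wall b + t, which meet at t = (a - b)/2, where both equal (a + b)/2. So the mast (mean value) is at (a + b)/2.
Mean = (3 + (-18))/2 = -15/2 = -15/2

-15/2


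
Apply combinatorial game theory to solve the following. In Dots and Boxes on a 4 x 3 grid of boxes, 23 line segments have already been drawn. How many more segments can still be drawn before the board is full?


Grid: 4 x 3 boxes, i.e. 5 rows and 4 columns of dots.
Horizontal edges: (rows + 1) * cols = 5 * 3 = 15
Vertical edges: rows * (cols + 1) = 4 * 4 = 16
Total edges: 15 + 16 = 31
Edges drawn: 23
Remaining: 31 - 23 = 8

8


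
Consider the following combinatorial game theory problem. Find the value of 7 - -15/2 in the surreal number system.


x = 7, y = -15/2
Converting to common denominator: 2
x = 14/2, y = -15/2
x - y = 7 - -15/2 = 29/2

29/2


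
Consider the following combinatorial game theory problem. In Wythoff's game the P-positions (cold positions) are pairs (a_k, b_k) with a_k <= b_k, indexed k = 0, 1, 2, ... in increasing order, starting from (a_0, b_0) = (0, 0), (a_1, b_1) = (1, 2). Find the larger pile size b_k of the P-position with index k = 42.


By Wythoff's theorem, a_k = floor(k * phi) and b_k = floor(k * phi^2) = a_k + k, where phi = (1 + sqrt(5))/2 is the golden ratio.
phi = (1 + sqrt(5))/2 = 1.618034
phi^2 = phi + 1 = 2.618034
k = 42
k * phi^2 = 42 * 2.618034 = 109.957428
b_42 = floor(k * phi^2) = 109 (check: a_42 + k = 67 + 42 = 109)

109


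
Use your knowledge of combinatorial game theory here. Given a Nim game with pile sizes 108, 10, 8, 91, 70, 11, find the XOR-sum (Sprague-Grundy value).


We need the XOR (exclusive or) of all pile sizes.
After XOR-ing pile 1 (size 108): 0 XOR 108 = 108
After XOR-ing pile 2 (size 10): 108 XOR 10 = 102
After XOR-ing pile 3 (size 8): 102 XOR 8 = 110
After XOR-ing pile 4 (size 91): 110 XOR 91 = 53
After XOR-ing pile 5 (size 70): 53 XOR 70 = 115
After XOR-ing pile 6 (size 11): 115 XOR 11 = 120
The Nim-value of this position is 120.

120


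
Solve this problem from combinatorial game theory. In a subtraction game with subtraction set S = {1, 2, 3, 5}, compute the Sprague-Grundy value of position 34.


The subtraction set is S = {1, 2, 3, 5}.
G(k) = mex{ G(k - s) : s in S, s <= k }. We compute iteratively: G(0) = 0.
G(1) = mex({0}) = 1
G(2) = mex({0, 1}) = 2
G(3) = mex({0, 1, 2}) = 3
G(4) = mex({1, 2, 3}) = 0
G(5) = mex({0, 2, 3}) = 1
G(6) = mex({0, 1, 3}) = 2
G(7) = mex({0, 1, 2}) = 3
G(8) = mex({1, 2, 3}) = 0
Observe that G(4)..G(8) = 0, 1, 2, 3, 0 repeats G(0)..G(4) = 0, 1, 2, 3, 0.
For k >= max(S) = 5, G(k) is determined by the previous 5 values G(k-5)..G(k-1); a window of 5 consecutive values has recurred shifted by 4, so by induction G(k + 4) = G(k) for all k >= 0: the sequence is periodic from the start with period 4.
One period: G(0..3) = 0, 1, 2, 3.
34 mod 4 = 2, so G(34) = G(2) = 2.

2


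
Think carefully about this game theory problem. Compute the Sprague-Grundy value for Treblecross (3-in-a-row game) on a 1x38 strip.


Treblecross: place X on empty cells; 3-in-a-row wins.
Playing within two cells of an existing X lets the opponent win at once, so sensible play treats the cells i-2..i+2 around each X as dead. The player left with no safe cell loses, so this is a normal-play take-away game on strips of safe cells.
Placing X at cell i (0-indexed) of a strip of k safe cells leaves independent strips of sizes max(0, i-2) and max(0, k-i-3). Hence G(k) = mex{ G(max(0,i-2)) XOR G(max(0,k-i-3)) : 0 <= i < k }, with G(0) = 0.
G(1): splits (0,0):0^0=0 -> mex({0}) = 1
G(2): splits (0,0):0^0=0 -> mex({0}) = 1
G(3): splits (0,0):0^0=0 -> mex({0}) = 1
G(4): splits (0,1):0^1=1 (0,0):0^0=0 -> mex({0, 1}) = 2
G(5): splits (0,2):0^1=1 (0,1):0^1=1 (0,0):0^0=0 -> mex({0, 1}) = 2
G(6) = mex({1}) = 0
G(7) = mex({0, 1, 2}) = 3
G(8) = mex({0, 1, 2}) = 3
G(9) = mex({0, 2}) = 1
G(10) = mex({0, 2, 3}) = 1
G(11) = mex({0, 3}) = 1
G(12) = mex({1, 3}) = 0
G(13) = mex({0, 1, 2, 3}) = 4
G(14) = mex({0, 1, 2}) = 3
G(15) = mex({0, 1, 2}) = 3
G(16) = mex({0, 1, 2, 4}) = 3
G(17) = mex({0, 1, 3, 4}) = 2
G(18) = mex({0, 1, 3, 4}) = 2
G(19) = mex({0, 1, 3, 5}) = 2
G(20) = mex({0, 1, 2, 3, 5}) = 4
G(21) = mex({0, 1, 2, 3, 5}) = 4
G(22) = mex({1, 2, 6}) = 0
G(23) = mex({0, 1, 2, 3, 4, 6}) = 5
G(24) = mex({0, 1, 2, 3, 4}) = 5
G(25) = mex({0, 1, 3, 4, 7}) = 2
G(26) = mex({0, 1, 3, 4, 5, 7}) = 2
G(27) = mex({0, 1, 3, 5}) = 2
G(28) = mex({0, 1, 2, 5}) = 3
G(29) = mex({0, 1, 2, 4, 5, 6}) = 3
G(30) = mex({1, 2, 4, 6}) = 0
G(31) = mex({0, 1, 2, 3, 4, 6}) = 5
G(32) = mex({1, 2, 3, 4, 7}) = 0
G(33) = mex({0, 3, 7}) = 1
G(34) = mex({0, 2, 3, 5, 7}) = 1
G(35) = mex({0, 2, 3, 5, 6}) = 1
G(36) = mex({0, 1, 2, 5, 6}) = 3
G(37) = mex({0, 1, 2, 4, 5, 6}) = 3
G(38) = mex({0, 1, 2, 4}) = 3
Therefore G(38) = 3.

3


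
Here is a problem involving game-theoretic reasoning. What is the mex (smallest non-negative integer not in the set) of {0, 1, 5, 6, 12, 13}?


Set = {0, 1, 5, 6, 12, 13}
0 is in the set.
1 is in the set.
2 is NOT in the set. This is the mex.
mex = 2

2


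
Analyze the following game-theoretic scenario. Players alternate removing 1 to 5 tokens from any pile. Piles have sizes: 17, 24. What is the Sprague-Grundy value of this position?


Subtraction set: {1, 2, 3, 4, 5}
For this subtraction set, G(n) = n mod 6 (period = max + 1 = 6).
Pile 1 (size 17): G(17) = 17 mod 6 = 5
Pile 2 (size 24): G(24) = 24 mod 6 = 0
Total Grundy value = XOR of all: 5 XOR 0 = 5

5


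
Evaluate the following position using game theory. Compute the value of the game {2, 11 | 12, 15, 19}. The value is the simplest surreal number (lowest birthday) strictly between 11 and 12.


Left options: {2, 11}, max = 11
Right options: {12, 15, 19}, min = 12
All options are numbers and max(Left) < min(Right), so by the simplicity theorem the value is the simplest (earliest-born) number strictly between 11 and 12.
No integer lies strictly between 11 and 12, so the value is the dyadic rational m/2^k in the interval with the smallest k (then m odd); search k = 1, 2, ...:
Denominator 2: 23/2 lies strictly between 11 and 12 -- found.
The simplest number in the interval is 23/2.
Game value = 23/2

23/2


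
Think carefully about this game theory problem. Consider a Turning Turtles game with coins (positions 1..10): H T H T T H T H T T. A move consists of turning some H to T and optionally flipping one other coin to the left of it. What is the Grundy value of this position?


Coins: H T H T T H T H T T
Key fact: a single head at position k behaves exactly like a Nim heap of size k (turning it to T and optionally flipping a coin at j < k corresponds to moving the heap from k to j, or to 0), and heads combine as a disjunctive sum (two heads at the same place would cancel, matching j XOR j = 0). So the Nim-value is the XOR of the 1-indexed positions of the heads.
Face-up positions (1-indexed): [1, 3, 6, 8]
XOR 0 with 1: 0 XOR 1 = 1
XOR 1 with 3: 1 XOR 3 = 2
XOR 2 with 6: 2 XOR 6 = 4
XOR 4 with 8: 4 XOR 8 = 12
Nim-value = 12

12


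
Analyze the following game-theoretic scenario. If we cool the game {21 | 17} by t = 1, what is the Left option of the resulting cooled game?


Original game: {21 | 17} (a switch {a | b} with a > b).
Cooling by t (for t below the temperature (a - b)/2 = 2) taxes each move by t: {a | b} cooled by t is {a - t | b + t}.
Cooling amount: t = 1
Cooled Left option: 21 - 1 = 20
Cooled Right option: 17 + 1 = 18
Cooled game: {20 | 18}
Left option = 20

20


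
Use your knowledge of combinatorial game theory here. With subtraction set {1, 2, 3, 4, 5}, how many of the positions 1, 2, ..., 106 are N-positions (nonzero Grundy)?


Subtraction set S = {1, 2, 3, 4, 5}, so G(n) = n mod 6.
G(n) = 0 when n is a multiple of 6.
Multiples of 6 in [1, 106]: 17
N-positions (nonzero Grundy) = 106 - 17 = 89

89


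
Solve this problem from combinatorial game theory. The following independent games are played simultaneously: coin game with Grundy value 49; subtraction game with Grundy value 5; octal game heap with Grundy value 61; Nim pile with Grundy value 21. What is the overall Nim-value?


By the Sprague-Grundy theorem, the Grundy value of a sum of games is the XOR of individual Grundy values.
coin game: Grundy value = 49. Running XOR: 0 XOR 49 = 49
subtraction game: Grundy value = 5. Running XOR: 49 XOR 5 = 52
octal game heap: Grundy value = 61. Running XOR: 52 XOR 61 = 9
Nim pile: Grundy value = 21. Running XOR: 9 XOR 21 = 28
The combined Grundy value is 28.

28


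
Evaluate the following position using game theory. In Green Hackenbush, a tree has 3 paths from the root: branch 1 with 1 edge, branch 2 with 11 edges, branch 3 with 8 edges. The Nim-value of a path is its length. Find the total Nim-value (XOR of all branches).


The tree has 3 branches from the ground vertex.
In Green Hackenbush, the Nim-value of a simple path of length k is k.
Branch 1: length 1, Nim-value = 1
Branch 2: length 11, Nim-value = 11
Branch 3: length 8, Nim-value = 8
Total Nim-value = XOR of all branch values:
0 XOR 1 = 1
1 XOR 11 = 10
10 XOR 8 = 2
Nim-value of the tree = 2

2


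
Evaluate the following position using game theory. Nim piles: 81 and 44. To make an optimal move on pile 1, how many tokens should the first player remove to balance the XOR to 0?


Piles: 81 and 44
Current XOR: 81 XOR 44 = 125 (non-zero, so this is an N-position).
To make the XOR zero, we need to find a move that balances the piles.
For pile 1 (size 81): target = 81 XOR 125 = 44
We reduce pile 1 from 81 to 44.
Tokens removed: 81 - 44 = 37
Verification: 44 XOR 44 = 0

37


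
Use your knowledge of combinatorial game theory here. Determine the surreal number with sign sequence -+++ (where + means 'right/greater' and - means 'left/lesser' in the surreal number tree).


Sign expansion: -+++
Rule: track bounds (lo, hi), initially (-inf, +inf). On '+', the current value becomes lo and we move to the simplest number in (value, hi): value + 1 if hi = +inf, otherwise the midpoint (value + hi)/2. On '-', the current value becomes hi and we move to value - 1 if lo = -inf, otherwise the midpoint (lo + value)/2.
Start at 0.
Step 1: sign = -, move left. Bounds: (-inf, 0). Value = -1
Step 2: sign = +, move right. Bounds: (-1, 0). Value = -1/2
Step 3: sign = +, move right. Bounds: (-1/2, 0). Value = -1/4
Step 4: sign = +, move right. Bounds: (-1/4, 0). Value = -1/8
The surreal number with sign expansion -+++ is -1/8.

-1/8


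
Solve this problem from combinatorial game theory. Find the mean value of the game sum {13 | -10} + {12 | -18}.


G1 = {13 | -10}, G2 = {12 | -18}
Each is a switch {a | b} with numbers a > b; its mean value is (a + b)/2, and mean value is additive over game sums: m(G1 + G2) = m(G1) + m(G2).
Mean of G1 = (13 + (-10))/2 = 3/2 = 3/2
Mean of G2 = (12 + (-18))/2 = -6/2 = -3
Mean of G1 + G2 = 3/2 + -3 = -3/2

-3/2


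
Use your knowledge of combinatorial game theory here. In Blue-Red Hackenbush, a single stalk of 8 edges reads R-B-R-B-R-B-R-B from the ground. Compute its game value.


Edges (from ground): R-B-R-B-R-B-R-B
By Berlekamp's sign-expansion rule, a Blue-Red Hackenbush stalk has the value of the surreal number whose sign sequence is the edge sequence with B -> + and R -> -.
Sign sequence: -+-+-+-+
Trace the sign expansion in the surreal number tree, starting from 0:
Edge 1: R (sign -) -> bounds (-inf, 0), value = -1
Edge 2: B (sign +) -> bounds (-1, 0), value = -1/2
Edge 3: R (sign -) -> bounds (-1, -1/2), value = -3/4
Edge 4: B (sign +) -> bounds (-3/4, -1/2), value = -5/8
Edge 5: R (sign -) -> bounds (-3/4, -5/8), value = -11/16
Edge 6: B (sign +) -> bounds (-11/16, -5/8), value = -21/32
Edge 7: R (sign -) -> bounds (-11/16, -21/32), value = -43/64
Edge 8: B (sign +) -> bounds (-43/64, -21/32), value = -85/128
Game value = -85/128

-85/128


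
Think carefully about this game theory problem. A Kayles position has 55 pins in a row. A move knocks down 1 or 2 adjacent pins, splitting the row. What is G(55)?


Kayles: a move removes 1 or 2 adjacent pins from a contiguous row.
Removing pins from a row of k leaves two independent rows (a, b) with a + b = k - 1 (one pin) or a + b = k - 2 (two pins); an end removal gives a = 0.
By Sprague-Grundy, G(k) = mex{ G(a) XOR G(b) } over all these splits. G(0) = 0.
G(1): splits (0,0):0^0=0 -> mex({0}) = 1
G(2): splits (0,1):0^1=1 (0,0):0^0=0 -> mex({0, 1}) = 2
G(3): splits (0,2):0^2=2 (1,1):1^1=0 (0,1):0^1=1 -> mex({0, 1, 2}) = 3
G(4): splits (0,3):0^3=3 (1,2):1^2=3 (0,2):0^2=2 (1,1):1^1=0 -> mex({0, 2, 3}) = 1
G(5): splits (0,4):0^1=1 (1,3):1^3=2 (2,2):2^2=0 (0,3):0^3=3 (1,2):1^2=3 -> mex({0, 1, 2, 3}) = 4
G(6) = mex({0, 1, 2, 4}) = 3
G(7) = mex({0, 1, 3, 4, 5}) = 2
G(8) = mex({0, 2, 3, 5, 6}) = 1
G(9) = mex({0, 1, 2, 3, 6, 7}) = 4
G(10) = mex({0, 1, 3, 4, 5, 7}) = 2
G(11) = mex({0, 1, 2, 3, 4, 5}) = 6
G(12) = mex({0, 1, 2, 3, 5, 6, 7}) = 4
G(13) = mex({0, 2, 3, 4, 6, 7}) = 1
G(14) = mex({0, 1, 4, 5, 6, 7}) = 2
G(15) = mex({0, 1, 2, 3, 4, 5, 6}) = 7
G(16) = mex({0, 2, 3, 5, 6, 7}) = 1
G(17) = mex({0, 1, 2, 3, 5, 6, 7}) = 4
G(18) = mex({0, 1, 2, 4, 5, 6}) = 3
G(19) = mex({0, 1, 3, 4, 5, 7}) = 2
G(20) = mex({0, 2, 3, 4, 5, 6, 7}) = 1
G(21) = mex({0, 1, 2, 3, 5, 6, 7}) = 4
G(22) = mex({0, 1, 2, 3, 4, 5, 7}) = 6
G(23) = mex({0, 1, 2, 3, 4, 5, 6}) = 7
G(24) = mex({0, 1, 2, 3, 5, 6, 7}) = 4
G(25) = mex({0, 2, 3, 4, 6, 7}) = 1
G(26) = mex({0, 1, 3, 4, 5, 6, 7}) = 2
G(27) = mex({0, 1, 2, 3, 4, 5, 6, 7}) = 8
G(28) = mex({0, 1, 2, 3, 4, 6, 7, 8}) = 5
G(29) = mex({0, 1, 2, 3, 5, 6, 7, 8, 9}) = 4
G(30) = mex({0, 1, 2, 3, 4, 5, 6, 9, 10}) = 7
G(31) = mex({0, 1, 3, 4, 5, 7, 10, 11}) = 2
G(32) = mex({0, 2, 3, 4, 5, 6, 7, 9, 11}) = 1
G(33) = mex({0, 1, 2, 3, 4, 5, 6, 7, 9, 12}) = 8
G(34) = mex({0, 1, 2, 3, 4, 5, 7, 8, 11, 12}) = 6
G(35) = mex({0, 1, 2, 3, 4, 5, 6, 8, 9, 10, 11}) = 7
G(36) = mex({0, 1, 2, 3, 5, 6, 7, 9, 10}) = 4
G(37) = mex({0, 2, 3, 4, 6, 7, 9, 10, 11, 12}) = 1
G(38) = mex({0, 1, 3, 4, 5, 6, 7, 9, 10, 11, 12}) = 2
G(39) = mex({0, 1, 2, 4, 5, 6, 7, 9, 10, 12, 14}) = 3
G(40) = mex({0, 2, 3, 4, 6, 7, 11, 12, 14}) = 1
G(41) = mex({0, 1, 2, 3, 5, 6, 7, 9, 10, 11, 12}) = 4
G(42) = mex({0, 1, 2, 3, 4, 5, 6, 9, 10}) = 7
G(43) = mex({0, 1, 3, 4, 5, 7, 9, 10, 12, 15}) = 2
G(44) = mex({0, 2, 3, 4, 5, 6, 7, 9, 10, 12, 15}) = 1
G(45) = mex({0, 1, 2, 3, 4, 5, 6, 7, 9, 10, 12, 14}) = 8
G(46) = mex({0, 1, 3, 4, 5, 7, 8, 11, 12, 14}) = 2
G(47) = mex({0, 1, 2, 3, 4, 5, 6, 8, 9, 10, 11, 12}) = 7
G(48) = mex({0, 1, 2, 3, 5, 6, 7, 9, 10}) = 4
G(49) = mex({0, 2, 3, 4, 6, 7, 9, 10, 11, 12, 15}) = 1
G(50) = mex({0, 1, 4, 5, 6, 7, 9, 11, 12, 14, 15}) = 2
G(51) = mex({0, 1, 2, 3, 4, 5, 6, 7, 9, 12, 14, 15}) = 8
G(52) = mex({0, 2, 3, 4, 5, 6, 7, 8, 11, 12, 15}) = 1
G(53) = mex({0, 1, 2, 3, 5, 6, 7, 8, 9, 10, 11, 12}) = 4
G(54) = mex({0, 1, 2, 3, 4, 5, 6, 9, 10}) = 7
G(55) = mex({0, 1, 3, 4, 5, 7, 9, 10, 11, 12}) = 2
Therefore G(55) = 2.

2


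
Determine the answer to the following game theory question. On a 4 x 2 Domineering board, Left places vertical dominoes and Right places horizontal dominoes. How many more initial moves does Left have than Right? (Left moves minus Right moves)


Board is 4 x 2 (rows x cols).
Left (vertical) placements: (rows-1) * cols = 3 * 2 = 6
Right (horizontal) placements: rows * (cols-1) = 4 * 1 = 4
Advantage = Left - Right = 6 - 4 = 2

2


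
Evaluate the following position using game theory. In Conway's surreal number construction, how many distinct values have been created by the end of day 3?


Day 0: {|} = 0 is born. Count = 1.
Day n: the number of surreal numbers born by day n is 2^(n+1) - 1.
By day 0: 2^1 - 1 = 1
By day 1: 2^2 - 1 = 3
By day 2: 2^3 - 1 = 7
By day 3: 2^4 - 1 = 15
By day 3: 15 surreal numbers.

15


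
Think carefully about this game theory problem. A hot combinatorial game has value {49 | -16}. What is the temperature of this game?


The game is {49 | -16}, a switch {a | b} with numbers a > b.
Cooling {a | b} by t gives {a - t | b + t}, which stops being hot when a - t = b + t, i.e. at t = (a - b)/2. So the temperature of a switch is (a - b)/2.
Temperature = (Left option - Right option) / 2
= (49 - (-16)) / 2
= 65 / 2
= 65/2

65/2


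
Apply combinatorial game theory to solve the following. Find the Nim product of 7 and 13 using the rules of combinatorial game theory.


Nim multiplication is bilinear over XOR: (u XOR v) * w = (u*w) XOR (v*w).
So we split each operand into its bit components and XOR the pairwise Nim products.
7 = 1 + 2 + 4 (as XOR of powers of 2).
13 = 1 + 4 + 8 (as XOR of powers of 2).
Using the standard Nim-product table on single bits:
  2*2 = 3,   2*4 = 8,   2*8 = 12,
  4*4 = 6,   4*8 = 11,  8*8 = 13,
and  1*x = x (identity), k*l = l*k (commutative).
Pairwise Nim products:
  1 * 1 = 1
  1 * 4 = 4
  1 * 8 = 8
  2 * 1 = 2
  2 * 4 = 8
  2 * 8 = 12
  4 * 1 = 4
  4 * 4 = 6
  4 * 8 = 11
XOR them: 1 XOR 4 XOR 8 XOR 2 XOR 8 XOR 12 XOR 4 XOR 6 XOR 11 = 2.
Result: 7 * 13 = 2 (in Nim).

2


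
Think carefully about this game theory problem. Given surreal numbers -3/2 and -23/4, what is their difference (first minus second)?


x = -3/2, y = -23/4
Converting to common denominator: 4
x = -6/4, y = -23/4
x - y = -3/2 - -23/4 = 17/4

17/4


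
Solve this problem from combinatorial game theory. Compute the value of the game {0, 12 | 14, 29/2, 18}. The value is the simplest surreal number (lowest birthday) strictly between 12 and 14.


Left options: {0, 12}, max = 12
Right options: {14, 29/2, 18}, min = 14
All options are numbers and max(Left) < min(Right), so by the simplicity theorem the value is the simplest (earliest-born) number strictly between 12 and 14.
The only integer strictly between 12 and 14 is 13.
No non-integer in the interval can be simpler: if x is a non-integer in the interval, then floor(x) or ceil(x) also lies in the interval (the interval contains an integer), and both are proper prefixes of x's sign expansion, i.e. born earlier. So the game value is 13.
Game value = 13

13


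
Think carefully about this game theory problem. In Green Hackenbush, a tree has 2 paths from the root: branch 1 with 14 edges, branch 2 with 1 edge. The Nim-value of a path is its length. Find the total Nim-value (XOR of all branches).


The tree has 2 branches from the ground vertex.
In Green Hackenbush, the Nim-value of a simple path of length k is k.
Branch 1: length 14, Nim-value = 14
Branch 2: length 1, Nim-value = 1
Total Nim-value = XOR of all branch values:
0 XOR 14 = 14
14 XOR 1 = 15
Nim-value of the tree = 15

15


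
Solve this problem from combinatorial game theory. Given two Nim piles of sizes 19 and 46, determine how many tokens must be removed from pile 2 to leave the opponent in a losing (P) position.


Piles: 19 and 46
Current XOR: 19 XOR 46 = 61 (non-zero, so this is an N-position).
To make the XOR zero, we need to find a move that balances the piles.
For pile 2 (size 46): target = 46 XOR 61 = 19
We reduce pile 2 from 46 to 19.
Tokens removed: 46 - 19 = 27
Verification: 19 XOR 19 = 0

27


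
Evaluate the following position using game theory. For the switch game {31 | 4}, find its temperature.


The game is {31 | 4}, a switch {a | b} with numbers a > b.
Cooling {a | b} by t gives {a - t | b + t}, which stops being hot when a - t = b + t, i.e. at t = (a - b)/2. So the temperature of a switch is (a - b)/2.
Temperature = (Left option - Right option) / 2
= (31 - (4)) / 2
= 27 / 2
= 27/2

27/2


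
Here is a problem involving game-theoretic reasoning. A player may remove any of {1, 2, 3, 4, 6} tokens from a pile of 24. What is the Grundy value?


The subtraction set is S = {1, 2, 3, 4, 6}.
G(k) = mex{ G(k - s) : s in S, s <= k }. We compute iteratively: G(0) = 0.
G(1) = mex({0}) = 1
G(2) = mex({0, 1}) = 2
G(3) = mex({0, 1, 2}) = 3
G(4) = mex({0, 1, 2, 3}) = 4
G(5) = mex({1, 2, 3, 4}) = 0
G(6) = mex({0, 2, 3, 4}) = 1
G(7) = mex({0, 1, 3, 4}) = 2
G(8) = mex({0, 1, 2, 4}) = 3
G(9) = mex({0, 1, 2, 3}) = 4
G(10) = mex({1, 2, 3, 4}) = 0
Observe that G(5)..G(10) = 0, 1, 2, 3, 4, 0 repeats G(0)..G(5) = 0, 1, 2, 3, 4, 0.
For k >= max(S) = 6, G(k) is determined by the previous 6 values G(k-6)..G(k-1); a window of 6 consecutive values has recurred shifted by 5, so by induction G(k + 5) = G(k) for all k >= 0: the sequence is periodic from the start with period 5.
One period: G(0..4) = 0, 1, 2, 3, 4.
24 mod 5 = 4, so G(24) = G(4) = 4.

4


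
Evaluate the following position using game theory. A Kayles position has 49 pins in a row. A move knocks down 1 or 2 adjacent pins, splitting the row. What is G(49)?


Kayles: a move removes 1 or 2 adjacent pins from a contiguous row.
Removing pins from a row of k leaves two independent rows (a, b) with a + b = k - 1 (one pin) or a + b = k - 2 (two pins); an end removal gives a = 0.
By Sprague-Grundy, G(k) = mex{ G(a) XOR G(b) } over all these splits. G(0) = 0.
G(1): splits (0,0):0^0=0 -> mex({0}) = 1
G(2): splits (0,1):0^1=1 (0,0):0^0=0 -> mex({0, 1}) = 2
G(3): splits (0,2):0^2=2 (1,1):1^1=0 (0,1):0^1=1 -> mex({0, 1, 2}) = 3
G(4): splits (0,3):0^3=3 (1,2):1^2=3 (0,2):0^2=2 (1,1):1^1=0 -> mex({0, 2, 3}) = 1
G(5): splits (0,4):0^1=1 (1,3):1^3=2 (2,2):2^2=0 (0,3):0^3=3 (1,2):1^2=3 -> mex({0, 1, 2, 3}) = 4
G(6) = mex({0, 1, 2, 4}) = 3
G(7) = mex({0, 1, 3, 4, 5}) = 2
G(8) = mex({0, 2, 3, 5, 6}) = 1
G(9) = mex({0, 1, 2, 3, 6, 7}) = 4
G(10) = mex({0, 1, 3, 4, 5, 7}) = 2
G(11) = mex({0, 1, 2, 3, 4, 5}) = 6
G(12) = mex({0, 1, 2, 3, 5, 6, 7}) = 4
G(13) = mex({0, 2, 3, 4, 6, 7}) = 1
G(14) = mex({0, 1, 4, 5, 6, 7}) = 2
G(15) = mex({0, 1, 2, 3, 4, 5, 6}) = 7
G(16) = mex({0, 2, 3, 5, 6, 7}) = 1
G(17) = mex({0, 1, 2, 3, 5, 6, 7}) = 4
G(18) = mex({0, 1, 2, 4, 5, 6}) = 3
G(19) = mex({0, 1, 3, 4, 5, 7}) = 2
G(20) = mex({0, 2, 3, 4, 5, 6, 7}) = 1
G(21) = mex({0, 1, 2, 3, 5, 6, 7}) = 4
G(22) = mex({0, 1, 2, 3, 4, 5, 7}) = 6
G(23) = mex({0, 1, 2, 3, 4, 5, 6}) = 7
G(24) = mex({0, 1, 2, 3, 5, 6, 7}) = 4
G(25) = mex({0, 2, 3, 4, 6, 7}) = 1
G(26) = mex({0, 1, 3, 4, 5, 6, 7}) = 2
G(27) = mex({0, 1, 2, 3, 4, 5, 6, 7}) = 8
G(28) = mex({0, 1, 2, 3, 4, 6, 7, 8}) = 5
G(29) = mex({0, 1, 2, 3, 5, 6, 7, 8, 9}) = 4
G(30) = mex({0, 1, 2, 3, 4, 5, 6, 9, 10}) = 7
G(31) = mex({0, 1, 3, 4, 5, 7, 10, 11}) = 2
G(32) = mex({0, 2, 3, 4, 5, 6, 7, 9, 11}) = 1
G(33) = mex({0, 1, 2, 3, 4, 5, 6, 7, 9, 12}) = 8
G(34) = mex({0, 1, 2, 3, 4, 5, 7, 8, 11, 12}) = 6
G(35) = mex({0, 1, 2, 3, 4, 5, 6, 8, 9, 10, 11}) = 7
G(36) = mex({0, 1, 2, 3, 5, 6, 7, 9, 10}) = 4
G(37) = mex({0, 2, 3, 4, 6, 7, 9, 10, 11, 12}) = 1
G(38) = mex({0, 1, 3, 4, 5, 6, 7, 9, 10, 11, 12}) = 2
G(39) = mex({0, 1, 2, 4, 5, 6, 7, 9, 10, 12, 14}) = 3
G(40) = mex({0, 2, 3, 4, 6, 7, 11, 12, 14}) = 1
G(41) = mex({0, 1, 2, 3, 5, 6, 7, 9, 10, 11, 12}) = 4
G(42) = mex({0, 1, 2, 3, 4, 5, 6, 9, 10}) = 7
G(43) = mex({0, 1, 3, 4, 5, 7, 9, 10, 12, 15}) = 2
G(44) = mex({0, 2, 3, 4, 5, 6, 7, 9, 10, 12, 15}) = 1
G(45) = mex({0, 1, 2, 3, 4, 5, 6, 7, 9, 10, 12, 14}) = 8
G(46) = mex({0, 1, 3, 4, 5, 7, 8, 11, 12, 14}) = 2
G(47) = mex({0, 1, 2, 3, 4, 5, 6, 8, 9, 10, 11, 12}) = 7
G(48) = mex({0, 1, 2, 3, 5, 6, 7, 9, 10}) = 4
G(49) = mex({0, 2, 3, 4, 6, 7, 9, 10, 11, 12, 15}) = 1
Therefore G(49) = 1.

1


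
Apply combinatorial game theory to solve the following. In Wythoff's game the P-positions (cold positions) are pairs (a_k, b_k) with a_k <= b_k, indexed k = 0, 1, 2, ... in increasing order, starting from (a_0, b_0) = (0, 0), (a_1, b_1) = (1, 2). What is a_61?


By Wythoff's theorem, a_k = floor(k * phi) and b_k = floor(k * phi^2) = a_k + k, where phi = (1 + sqrt(5))/2 is the golden ratio.
phi = (1 + sqrt(5))/2 = 1.618034
k = 61
k * phi = 61 * 1.618034 = 98.700073
a_61 = floor(k * phi) = 98

98


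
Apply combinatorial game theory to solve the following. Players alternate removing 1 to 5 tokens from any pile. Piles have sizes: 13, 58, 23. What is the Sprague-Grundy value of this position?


Subtraction set: {1, 2, 3, 4, 5}
For this subtraction set, G(n) = n mod 6 (period = max + 1 = 6).
Pile 1 (size 13): G(13) = 13 mod 6 = 1
Pile 2 (size 58): G(58) = 58 mod 6 = 4
Pile 3 (size 23): G(23) = 23 mod 6 = 5
Total Grundy value = XOR of all: 1 XOR 4 XOR 5 = 0

0


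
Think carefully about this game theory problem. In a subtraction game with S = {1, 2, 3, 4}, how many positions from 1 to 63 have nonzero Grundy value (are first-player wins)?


Subtraction set S = {1, 2, 3, 4}, so G(n) = n mod 5.
G(n) = 0 when n is a multiple of 5.
Multiples of 5 in [1, 63]: 12
N-positions (nonzero Grundy) = 63 - 12 = 51

51


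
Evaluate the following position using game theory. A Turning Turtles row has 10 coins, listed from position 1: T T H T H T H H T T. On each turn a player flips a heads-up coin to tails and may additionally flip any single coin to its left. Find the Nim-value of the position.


Coins: T T H T H T H H T T
Key fact: a single head at position k behaves exactly like a Nim heap of size k (turning it to T and optionally flipping a coin at j < k corresponds to moving the heap from k to j, or to 0), and heads combine as a disjunctive sum (two heads at the same place would cancel, matching j XOR j = 0). So the Nim-value is the XOR of the 1-indexed positions of the heads.
Face-up positions (1-indexed): [3, 5, 7, 8]
XOR 0 with 3: 0 XOR 3 = 3
XOR 3 with 5: 3 XOR 5 = 6
XOR 6 with 7: 6 XOR 7 = 1
XOR 1 with 8: 1 XOR 8 = 9
Nim-value = 9

9


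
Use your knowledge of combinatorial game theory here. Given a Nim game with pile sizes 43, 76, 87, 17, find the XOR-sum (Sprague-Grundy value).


We need the XOR (exclusive or) of all pile sizes.
After XOR-ing pile 1 (size 43): 0 XOR 43 = 43
After XOR-ing pile 2 (size 76): 43 XOR 76 = 103
After XOR-ing pile 3 (size 87): 103 XOR 87 = 48
After XOR-ing pile 4 (size 17): 48 XOR 17 = 33
The Nim-value of this position is 33.

33


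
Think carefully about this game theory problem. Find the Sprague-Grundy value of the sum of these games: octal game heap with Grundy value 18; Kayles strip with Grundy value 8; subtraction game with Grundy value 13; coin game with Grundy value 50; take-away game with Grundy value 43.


By the Sprague-Grundy theorem, the Grundy value of a sum of games is the XOR of individual Grundy values.
octal game heap: Grundy value = 18. Running XOR: 0 XOR 18 = 18
Kayles strip: Grundy value = 8. Running XOR: 18 XOR 8 = 26
subtraction game: Grundy value = 13. Running XOR: 26 XOR 13 = 23
coin game: Grundy value = 50. Running XOR: 23 XOR 50 = 37
take-away game: Grundy value = 43. Running XOR: 37 XOR 43 = 14
The combined Grundy value is 14.

14


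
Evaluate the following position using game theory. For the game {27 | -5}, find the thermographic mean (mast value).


Game = {27 | -5}, a switch {a | b} with numbers a > b.
Its thermograph has left wall a - t and right wall b + t, which meet at t = (a - b)/2, where both equal (a + b)/2. So the mast (mean value) is at (a + b)/2.
Mean = (27 + (-5))/2 = 22/2 = 11

11


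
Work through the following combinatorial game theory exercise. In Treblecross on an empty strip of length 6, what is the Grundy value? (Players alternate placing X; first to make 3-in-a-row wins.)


Treblecross: place X on empty cells; 3-in-a-row wins.
Playing within two cells of an existing X lets the opponent win at once, so sensible play treats the cells i-2..i+2 around each X as dead. The player left with no safe cell loses, so this is a normal-play take-away game on strips of safe cells.
Placing X at cell i (0-indexed) of a strip of k safe cells leaves independent strips of sizes max(0, i-2) and max(0, k-i-3). Hence G(k) = mex{ G(max(0,i-2)) XOR G(max(0,k-i-3)) : 0 <= i < k }, with G(0) = 0.
G(1): splits (0,0):0^0=0 -> mex({0}) = 1
G(2): splits (0,0):0^0=0 -> mex({0}) = 1
G(3): splits (0,0):0^0=0 -> mex({0}) = 1
G(4): splits (0,1):0^1=1 (0,0):0^0=0 -> mex({0, 1}) = 2
G(5): splits (0,2):0^1=1 (0,1):0^1=1 (0,0):0^0=0 -> mex({0, 1}) = 2
G(6) = mex({1}) = 0
Therefore G(6) = 0.

0


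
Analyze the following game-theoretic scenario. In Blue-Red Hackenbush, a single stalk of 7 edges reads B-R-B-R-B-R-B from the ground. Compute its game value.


Edges (from ground): B-R-B-R-B-R-B
By Berlekamp's sign-expansion rule, a Blue-Red Hackenbush stalk has the value of the surreal number whose sign sequence is the edge sequence with B -> + and R -> -.
Sign sequence: +-+-+-+
Trace the sign expansion in the surreal number tree, starting from 0:
Edge 1: B (sign +) -> bounds (0, +inf), value = 1
Edge 2: R (sign -) -> bounds (0, 1), value = 1/2
Edge 3: B (sign +) -> bounds (1/2, 1), value = 3/4
Edge 4: R (sign -) -> bounds (1/2, 3/4), value = 5/8
Edge 5: B (sign +) -> bounds (5/8, 3/4), value = 11/16
Edge 6: R (sign -) -> bounds (5/8, 11/16), value = 21/32
Edge 7: B (sign +) -> bounds (21/32, 11/16), value = 43/64
Game value = 43/64

43/64


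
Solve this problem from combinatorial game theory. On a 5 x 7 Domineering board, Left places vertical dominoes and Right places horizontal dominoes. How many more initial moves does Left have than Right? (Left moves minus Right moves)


Board is 5 x 7 (rows x cols).
Left (vertical) placements: (rows-1) * cols = 4 * 7 = 28
Right (horizontal) placements: rows * (cols-1) = 5 * 6 = 30
Advantage = Left - Right = 28 - 30 = -2

-2


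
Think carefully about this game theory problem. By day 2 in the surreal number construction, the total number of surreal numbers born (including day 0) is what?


Day 0: {|} = 0 is born. Count = 1.
Day n: the number of surreal numbers born by day n is 2^(n+1) - 1.
By day 0: 2^1 - 1 = 1
By day 1: 2^2 - 1 = 3
By day 2: 2^3 - 1 = 7
By day 2: 7 surreal numbers.

7


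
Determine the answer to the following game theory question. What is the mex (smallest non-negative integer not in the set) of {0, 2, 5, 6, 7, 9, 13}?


Set = {0, 2, 5, 6, 7, 9, 13}
0 is in the set.
1 is NOT in the set. This is the mex.
mex = 1

1


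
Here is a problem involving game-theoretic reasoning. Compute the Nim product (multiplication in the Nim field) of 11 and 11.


Nim multiplication is bilinear over XOR: (u XOR v) * w = (u*w) XOR (v*w).
So we split each operand into its bit components and XOR the pairwise Nim products.
11 = 1 + 2 + 8 (as XOR of powers of 2).
11 = 1 + 2 + 8 (as XOR of powers of 2).
Using the standard Nim-product table on single bits:
  2*2 = 3,   2*4 = 8,   2*8 = 12,
  4*4 = 6,   4*8 = 11,  8*8 = 13,
and  1*x = x (identity), k*l = l*k (commutative).
Pairwise Nim products:
  1 * 1 = 1
  1 * 2 = 2
  1 * 8 = 8
  2 * 1 = 2
  2 * 2 = 3
  2 * 8 = 12
  8 * 1 = 8
  8 * 2 = 12
  8 * 8 = 13
XOR them: 1 XOR 2 XOR 8 XOR 2 XOR 3 XOR 12 XOR 8 XOR 12 XOR 13 = 15.
Result: 11 * 11 = 15 (in Nim).

15


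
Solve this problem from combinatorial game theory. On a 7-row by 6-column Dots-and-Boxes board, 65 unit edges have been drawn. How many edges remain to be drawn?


Grid: 7 x 6 boxes, i.e. 8 rows and 7 columns of dots.
Horizontal edges: (rows + 1) * cols = 8 * 6 = 48
Vertical edges: rows * (cols + 1) = 7 * 7 = 49
Total edges: 48 + 49 = 97
Edges drawn: 65
Remaining: 97 - 65 = 32

32


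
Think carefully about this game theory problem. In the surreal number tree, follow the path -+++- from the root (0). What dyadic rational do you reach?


Sign expansion: -+++-
Rule: track bounds (lo, hi), initially (-inf, +inf). On '+', the current value becomes lo and we move to the simplest number in (value, hi): value + 1 if hi = +inf, otherwise the midpoint (value + hi)/2. On '-', the current value becomes hi and we move to value - 1 if lo = -inf, otherwise the midpoint (lo + value)/2.
Start at 0.
Step 1: sign = -, move left. Bounds: (-inf, 0). Value = -1
Step 2: sign = +, move right. Bounds: (-1, 0). Value = -1/2
Step 3: sign = +, move right. Bounds: (-1/2, 0). Value = -1/4
Step 4: sign = +, move right. Bounds: (-1/4, 0). Value = -1/8
Step 5: sign = -, move left. Bounds: (-1/4, -1/8). Value = -3/16
The surreal number with sign expansion -+++- is -3/16.

-3/16


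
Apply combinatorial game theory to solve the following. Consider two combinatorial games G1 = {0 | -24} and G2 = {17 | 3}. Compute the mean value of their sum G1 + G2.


G1 = {0 | -24}, G2 = {17 | 3}
Each is a switch {a | b} with numbers a > b; its mean value is (a + b)/2, and mean value is additive over game sums: m(G1 + G2) = m(G1) + m(G2).
Mean of G1 = (0 + (-24))/2 = -24/2 = -12
Mean of G2 = (17 + (3))/2 = 20/2 = 10
Mean of G1 + G2 = -12 + 10 = -2

-2


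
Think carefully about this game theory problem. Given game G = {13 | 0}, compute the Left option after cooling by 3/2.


Original game: {13 | 0} (a switch {a | b} with a > b).
Cooling by t (for t below the temperature (a - b)/2 = 13/2) taxes each move by t: {a | b} cooled by t is {a - t | b + t}.
Cooling amount: t = 3/2
Cooled Left option: 13 - 3/2 = 23/2
Cooled Right option: 0 + 3/2 = 3/2
Cooled game: {23/2 | 3/2}
Left option = 23/2

23/2


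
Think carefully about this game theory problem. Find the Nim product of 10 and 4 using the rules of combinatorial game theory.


Nim multiplication is bilinear over XOR: (u XOR v) * w = (u*w) XOR (v*w).
So we split each operand into its bit components and XOR the pairwise Nim products.
10 = 2 + 8 (as XOR of powers of 2).
4 = 4 (as XOR of powers of 2).
Using the standard Nim-product table on single bits:
  2*2 = 3,   2*4 = 8,   2*8 = 12,
  4*4 = 6,   4*8 = 11,  8*8 = 13,
and  1*x = x (identity), k*l = l*k (commutative).
Pairwise Nim products:
  2 * 4 = 8
  8 * 4 = 11
XOR them: 8 XOR 11 = 3.
Result: 10 * 4 = 3 (in Nim).

3


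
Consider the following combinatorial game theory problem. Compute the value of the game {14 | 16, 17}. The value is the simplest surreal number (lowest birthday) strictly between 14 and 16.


Left options: {14}, max = 14
Right options: {16, 17}, min = 16
All options are numbers and max(Left) < min(Right), so by the simplicity theorem the value is the simplest (earliest-born) number strictly between 14 and 16.
The only integer strictly between 14 and 16 is 15.
No non-integer in the interval can be simpler: if x is a non-integer in the interval, then floor(x) or ceil(x) also lies in the interval (the interval contains an integer), and both are proper prefixes of x's sign expansion, i.e. born earlier. So the game value is 15.
Game value = 15

15


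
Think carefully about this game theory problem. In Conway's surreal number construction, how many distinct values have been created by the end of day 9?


Day 0: {|} = 0 is born. Count = 1.
Day n: the number of surreal numbers born by day n is 2^(n+1) - 1.
By day 0: 2^1 - 1 = 1
By day 1: 2^2 - 1 = 3
By day 2: 2^3 - 1 = 7
By day 3: 2^4 - 1 = 15
By day 4: 2^5 - 1 = 31
By day 5: 2^6 - 1 = 63
By day 6: 2^7 - 1 = 127
By day 7: 2^8 - 1 = 255
By day 8: 2^9 - 1 = 511
By day 9: 2^10 - 1 = 1023
By day 9: 1023 surreal numbers.

1023


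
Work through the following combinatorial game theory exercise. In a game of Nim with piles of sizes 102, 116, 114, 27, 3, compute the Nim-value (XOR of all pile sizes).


We need the XOR (exclusive or) of all pile sizes.
After XOR-ing pile 1 (size 102): 0 XOR 102 = 102
After XOR-ing pile 2 (size 116): 102 XOR 116 = 18
After XOR-ing pile 3 (size 114): 18 XOR 114 = 96
After XOR-ing pile 4 (size 27): 96 XOR 27 = 123
After XOR-ing pile 5 (size 3): 123 XOR 3 = 120
The Nim-value of this position is 120.

120
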